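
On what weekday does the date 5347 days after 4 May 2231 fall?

May 4, 2231 is a Wednesday.
5347 mod 7 = 6, so 5347 days after a Wednesday is Wednesday + 6 = Tuesday.

Tuesday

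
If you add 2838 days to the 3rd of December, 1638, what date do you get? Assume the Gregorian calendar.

September 10, 1646

+365 (one year) → Dec 3, 1639 (2473 left).
+366 (one year; includes Feb 29, 1640) → Dec 3, 1640 (2107 left).
+365 (one year) → Dec 3, 1641 (1742 left).
+365 (one year) → Dec 3, 1642 (1377 left).
+365 (one year) → Dec 3, 1643 (1012 left).
+366 (one year; includes Feb 29, 1644) → Dec 3, 1644 (646 left).
+365 (one year) → Dec 3, 1645 (281 left).
Dec has 31 days: +29 → Jan 1, 1646 (252 left).
Jan has 31 days: +31 → Feb 1, 1646 (221 left).
Feb has 28 days: +28 → Mar 1, 1646 (193 left).
Mar has 31 days: +31 → Apr 1, 1646 (162 left).
Apr has 30 days: +30 → May 1, 1646 (132 left).
May has 31 days: +31 → Jun 1, 1646 (101 left).
Jun has 30 days: +30 → Jul 1, 1646 (71 left).
Jul has 31 days: +31 → Aug 1, 1646 (40 left).
Aug has 31 days: +31 → Sep 1, 1646 (9 left).
+9 → Sep 10, 1646.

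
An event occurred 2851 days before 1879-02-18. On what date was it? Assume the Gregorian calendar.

April 30, 1871

−365 (one year) → Feb 18, 1878 (2486 left).
−365 (one year) → Feb 18, 1877 (2121 left).
−366 (one year; includes Feb 29, 1876) → Feb 18, 1876 (1755 left).
−365 (one year) → Feb 18, 1875 (1390 left).
−365 (one year) → Feb 18, 1874 (1025 left).
−365 (one year) → Feb 18, 1873 (660 left).
−366 (one year; includes Feb 29, 1872) → Feb 18, 1872 (294 left).
−18 → Jan 31, 1872 (end of Jan, 31 days; 276 left).
−31 → Dec 31, 1871 (end of Dec, 31 days; 245 left).
−31 → Nov 30, 1871 (end of Nov, 30 days; 214 left).
−30 → Oct 31, 1871 (end of Oct, 31 days; 184 left).
−31 → Sep 30, 1871 (end of Sep, 30 days; 153 left).
−30 → Aug 31, 1871 (end of Aug, 31 days; 123 left).
−31 → Jul 31, 1871 (end of Jul, 31 days; 92 left).
−31 → Jun 30, 1871 (end of Jun, 30 days; 61 left).
−30 → May 31, 1871 (end of May, 31 days; 31 left).
−31 → Apr 30, 1871 (end of Apr, 30 days; 0 left).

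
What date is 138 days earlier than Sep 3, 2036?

−3 → Aug 31, 2036 (end of Aug, 31 days; 135 left).
−31 → Jul 31, 2036 (end of Jul, 31 days; 104 left).
−31 → Jun 30, 2036 (end of Jun, 30 days; 73 left).
−30 → May 31, 2036 (end of May, 31 days; 43 left).
−31 → Apr 30, 2036 (end of Apr, 30 days; 12 left).
−12 → Apr 18, 2036.

April 18, 2036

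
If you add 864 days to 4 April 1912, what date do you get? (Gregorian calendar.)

+365 (one year) → Apr 4, 1913 (499 left).
+365 (one year) → Apr 4, 1914 (134 left).
Apr has 30 days: +27 → May 1, 1914 (107 left).
May has 31 days: +31 → Jun 1, 1914 (76 left).
Jun has 30 days: +30 → Jul 1, 1914 (46 left).
Jul has 31 days: +31 → Aug 1, 1914 (15 left).
+15 → Aug 16, 1914.

August 16, 1914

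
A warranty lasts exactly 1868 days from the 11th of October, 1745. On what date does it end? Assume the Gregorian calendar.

+365 (one year) → Oct 11, 1746 (1503 left).
+365 (one year) → Oct 11, 1747 (1138 left).
+366 (one year; includes Feb 29, 1748) → Oct 11, 1748 (772 left).
+365 (one year) → Oct 11, 1749 (407 left).
+365 (one year) → Oct 11, 1750 (42 left).
Oct has 31 days: +21 → Nov 1, 1750 (21 left).
+21 → Nov 22, 1750.

November 22, 1750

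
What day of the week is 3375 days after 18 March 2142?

Monday

Mar 18, 2142 is a Sunday.
3375 mod 7 = 1, so 3375 days after a Sunday is Sunday + 1 = Monday.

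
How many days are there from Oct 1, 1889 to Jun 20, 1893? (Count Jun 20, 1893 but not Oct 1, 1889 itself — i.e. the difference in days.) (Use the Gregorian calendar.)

Oct 1, 1889 → Oct 1, 1890: 365 days.
Oct 1, 1890 → Oct 1, 1891: 365 days.
Oct 1, 1891 → Oct 1, 1892: 366 days (Feb 29, 1892 is in that span).
Oct 1, 1892 → Nov 1, 1892: 31 days (October has 31).
Nov 1, 1892 → Dec 1, 1892: 30 days (November has 30).
Dec 1, 1892 → Jan 1, 1893: 31 days (December has 31).
Jan 1, 1893 → Feb 1, 1893: 31 days (January has 31).
Feb 1, 1893 → Mar 1, 1893: 28 days (February has 28).
Mar 1, 1893 → Apr 1, 1893: 31 days (March has 31).
Apr 1, 1893 → May 1, 1893: 30 days (April has 30).
May 1, 1893 → Jun 1, 1893: 31 days (May has 31).
Jun 1, 1893 → Jun 20, 1893: 19 days.
Total: 1358 days.

1358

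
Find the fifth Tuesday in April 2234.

April 29, 2234

April 1, 2234 is a Tuesday.
The first Tuesday is therefore April 1 (same day).
The fifth Tuesday is 1 + 4×7 = April 29.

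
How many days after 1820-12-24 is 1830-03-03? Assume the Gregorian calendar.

Dec 24, 1820 → Dec 24, 1821: 365 days.
Dec 24, 1821 → Dec 24, 1822: 365 days.
Dec 24, 1822 → Dec 24, 1823: 365 days.
Dec 24, 1823 → Dec 24, 1824: 366 days (Feb 29, 1824 is in that span).
Dec 24, 1824 → Dec 24, 1825: 365 days.
Dec 24, 1825 → Dec 24, 1826: 365 days.
Dec 24, 1826 → Dec 24, 1827: 365 days.
Dec 24, 1827 → Dec 24, 1828: 366 days (Feb 29, 1828 is in that span).
Dec 24, 1828 → Dec 24, 1829: 365 days.
Dec 24, 1829 → Jan 24, 1830: 31 days (December has 31).
Jan 24, 1830 → Feb 24, 1830: 31 days (January has 31).
Feb 24, 1830 → Mar 3, 1830: 7 days.
Total: 3356 days.

3356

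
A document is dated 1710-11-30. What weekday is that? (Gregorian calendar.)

Sunday

Doomsday rule: the anchor day for the 1700s is Sunday. For year 10: 10÷12 = 0 r 10, and 10÷4 = 2, so 0+10+2 = 12.
Sunday + 12 ≡ Friday — that's 1710's doomsday.
In November the doomsday date is Nov 7.
Nov 30 is 23 days after Nov 7; 23 mod 7 = 2, so Friday + 2 = Sunday.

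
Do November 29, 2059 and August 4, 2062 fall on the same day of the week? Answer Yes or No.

No

From Nov 29, 2059 to Aug 4, 2062 is 979 days.
979 mod 7 = 6, so they are different weekdays.
(Nov 29, 2059 is a Saturday; Aug 4, 2062 is a Friday.)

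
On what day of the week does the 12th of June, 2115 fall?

Wednesday

January 1, 2115 is a Tuesday.
Jan 1, 2115 → Feb 1, 2115: 31 days (January has 31).
Feb 1, 2115 → Mar 1, 2115: 28 days (February has 28).
Mar 1, 2115 → Apr 1, 2115: 31 days (March has 31).
Apr 1, 2115 → May 1, 2115: 30 days (April has 30).
May 1, 2115 → Jun 1, 2115: 31 days (May has 31).
Jun 1, 2115 → Jun 12, 2115: 11 days.
Total: 162 days.
162 mod 7 = 1, so Tuesday + 1 = Wednesday.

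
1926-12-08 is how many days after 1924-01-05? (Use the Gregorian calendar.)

Jan 5, 1924 → Jan 5, 1925: 366 days (Feb 29, 1924 is in that span).
Jan 5, 1925 → Jan 5, 1926: 365 days.
Jan 5, 1926 → Feb 5, 1926: 31 days (January has 31).
Feb 5, 1926 → Mar 5, 1926: 28 days (February has 28).
Mar 5, 1926 → Apr 5, 1926: 31 days (March has 31).
Apr 5, 1926 → May 5, 1926: 30 days (April has 30).
May 5, 1926 → Jun 5, 1926: 31 days (May has 31).
Jun 5, 1926 → Jul 5, 1926: 30 days (June has 30).
Jul 5, 1926 → Aug 5, 1926: 31 days (July has 31).
Aug 5, 1926 → Sep 5, 1926: 31 days (August has 31).
Sep 5, 1926 → Oct 5, 1926: 30 days (September has 30).
Oct 5, 1926 → Nov 5, 1926: 31 days (October has 31).
Nov 5, 1926 → Dec 5, 1926: 30 days (November has 30).
Dec 5, 1926 → Dec 8, 1926: 3 days.
Total: 1068 days.

1068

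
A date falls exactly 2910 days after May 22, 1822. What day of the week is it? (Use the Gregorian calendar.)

First find the weekday of May 22, 1822. Doomsday rule: the anchor day for the 1800s is Friday. For year 22: 22÷12 = 1 r 10, and 10÷4 = 2, so 1+10+2 = 13.
Friday + 13 ≡ Thursday — that's 1822's doomsday.
In May the doomsday date is May 9.
May 22 is 13 days after May 9; 13 mod 7 = 6, so Thursday + 6 = Wednesday.
2910 mod 7 = 5, so 2910 days after a Wednesday is Wednesday + 5 = Monday.

Monday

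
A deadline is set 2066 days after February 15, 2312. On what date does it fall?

October 12, 2317

+366 (one year; includes Feb 29, 2312) → Feb 15, 2313 (1700 left).
+365 (one year) → Feb 15, 2314 (1335 left).
+365 (one year) → Feb 15, 2315 (970 left).
+365 (one year) → Feb 15, 2316 (605 left).
+366 (one year; includes Feb 29, 2316) → Feb 15, 2317 (239 left).
Feb has 28 days: +14 → Mar 1, 2317 (225 left).
Mar has 31 days: +31 → Apr 1, 2317 (194 left).
Apr has 30 days: +30 → May 1, 2317 (164 left).
May has 31 days: +31 → Jun 1, 2317 (133 left).
Jun has 30 days: +30 → Jul 1, 2317 (103 left).
Jul has 31 days: +31 → Aug 1, 2317 (72 left).
Aug has 31 days: +31 → Sep 1, 2317 (41 left).
Sep has 30 days: +30 → Oct 1, 2317 (11 left).
+11 → Oct 12, 2317.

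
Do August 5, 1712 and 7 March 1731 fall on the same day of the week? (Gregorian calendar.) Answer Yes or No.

No

From Aug 5, 1712 to Mar 7, 1731 is 6788 days.
6788 mod 7 = 5, so they are different weekdays.
(Aug 5, 1712 is a Friday; Mar 7, 1731 is a Wednesday.)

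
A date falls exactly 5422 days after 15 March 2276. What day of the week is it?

First find the weekday of Mar 15, 2276. Doomsday rule: the anchor day for the 2200s is Friday. For year 76: 76÷12 = 6 r 4, and 4÷4 = 1, so 6+4+1 = 11.
Friday + 11 ≡ Tuesday — that's 2276's doomsday.
In March the doomsday date is Mar 14.
Mar 15 is 1 day after Mar 14; 1 mod 7 = 1, so Tuesday + 1 = Wednesday.
5422 mod 7 = 4, so 5422 days after a Wednesday is Wednesday + 4 = Sunday.

Sunday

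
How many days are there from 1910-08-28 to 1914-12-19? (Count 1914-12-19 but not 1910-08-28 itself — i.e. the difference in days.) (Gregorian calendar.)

Aug 28, 1910 → Aug 28, 1911: 365 days.
Aug 28, 1911 → Aug 28, 1912: 366 days (Feb 29, 1912 is in that span).
Aug 28, 1912 → Aug 28, 1913: 365 days.
Aug 28, 1913 → Aug 28, 1914: 365 days.
Aug 28, 1914 → Sep 28, 1914: 31 days (August has 31).
Sep 28, 1914 → Oct 28, 1914: 30 days (September has 30).
Oct 28, 1914 → Nov 28, 1914: 31 days (October has 31).
Nov 28, 1914 → Dec 19, 1914: 21 days.
Total: 1574 days.

1574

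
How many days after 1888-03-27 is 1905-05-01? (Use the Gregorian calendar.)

6243

Mar 27, 1888 → Mar 27, 1889: 365 days.
Mar 27, 1889 → Mar 27, 1890: 365 days.
Mar 27, 1890 → Mar 27, 1891: 365 days.
Mar 27, 1891 → Mar 27, 1892: 366 days (Feb 29, 1892 is in that span).
Mar 27, 1892 → Mar 27, 1893: 365 days.
Mar 27, 1893 → Mar 27, 1894: 365 days.
Mar 27, 1894 → Mar 27, 1895: 365 days.
Mar 27, 1895 → Mar 27, 1896: 366 days (Feb 29, 1896 is in that span).
Mar 27, 1896 → Mar 27, 1897: 365 days.
Mar 27, 1897 → Mar 27, 1898: 365 days.
Mar 27, 1898 → Mar 27, 1899: 365 days.
Mar 27, 1899 → Mar 27, 1900: 365 days.
Mar 27, 1900 → Mar 27, 1901: 365 days.
Mar 27, 1901 → Mar 27, 1902: 365 days.
Mar 27, 1902 → Mar 27, 1903: 365 days.
Mar 27, 1903 → Mar 27, 1904: 366 days (Feb 29, 1904 is in that span).
Mar 27, 1904 → Apr 27, 1904: 31 days (March has 31).
Apr 27, 1904 → May 27, 1904: 30 days (April has 30).
May 27, 1904 → Jun 27, 1904: 31 days (May has 31).
Jun 27, 1904 → Jul 27, 1904: 30 days (June has 30).
Jul 27, 1904 → Aug 27, 1904: 31 days (July has 31).
Aug 27, 1904 → Sep 27, 1904: 31 days (August has 31).
Sep 27, 1904 → Oct 27, 1904: 30 days (September has 30).
Oct 27, 1904 → Nov 27, 1904: 31 days (October has 31).
Nov 27, 1904 → Dec 27, 1904: 30 days (November has 30).
Dec 27, 1904 → Jan 27, 1905: 31 days (December has 31).
Jan 27, 1905 → Feb 27, 1905: 31 days (January has 31).
Feb 27, 1905 → Mar 27, 1905: 28 days (February has 28).
Mar 27, 1905 → Apr 27, 1905: 31 days (March has 31).
Apr 27, 1905 → May 1, 1905: 4 days.
Total: 6243 days.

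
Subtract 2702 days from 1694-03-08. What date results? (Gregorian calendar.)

October 14, 1686

−365 (one year) → Mar 8, 1693 (2337 left).
−365 (one year) → Mar 8, 1692 (1972 left).
−366 (one year; includes Feb 29, 1692) → Mar 8, 1691 (1606 left).
−365 (one year) → Mar 8, 1690 (1241 left).
−365 (one year) → Mar 8, 1689 (876 left).
−365 (one year) → Mar 8, 1688 (511 left).
−366 (one year; includes Feb 29, 1688) → Mar 8, 1687 (145 left).
−8 → Feb 28, 1687 (end of Feb, 28 days; 137 left).
−28 → Jan 31, 1687 (end of Jan, 31 days; 109 left).
−31 → Dec 31, 1686 (end of Dec, 31 days; 78 left).
−31 → Nov 30, 1686 (end of Nov, 30 days; 47 left).
−30 → Oct 31, 1686 (end of Oct, 31 days; 17 left).
−17 → Oct 14, 1686.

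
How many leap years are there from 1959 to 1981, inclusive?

Multiples of 4 in [1959,1981]: 6.
Of those, multiples of 100: 0 (not leap unless ÷400).
Multiples of 400: 0.
Leap years = 6 − 0 + 0 = 6.

6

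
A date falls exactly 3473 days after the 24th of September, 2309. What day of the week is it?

Saturday

First find the weekday of Sep 24, 2309. Doomsday rule: the anchor day for the 2300s is Wednesday. For year 09: 9÷12 = 0 r 9, and 9÷4 = 2, so 0+9+2 = 11.
Wednesday + 11 ≡ Sunday — that's 2309's doomsday.
In September the doomsday date is Sep 5.
Sep 24 is 19 days after Sep 5; 19 mod 7 = 5, so Sunday + 5 = Friday.
3473 mod 7 = 1, so 3473 days after a Friday is Friday + 1 = Saturday.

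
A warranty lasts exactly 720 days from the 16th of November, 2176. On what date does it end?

+365 (one year) → Nov 16, 2177 (355 left).
Nov has 30 days: +15 → Dec 1, 2177 (340 left).
Dec has 31 days: +31 → Jan 1, 2178 (309 left).
Jan has 31 days: +31 → Feb 1, 2178 (278 left).
Feb has 28 days: +28 → Mar 1, 2178 (250 left).
Mar has 31 days: +31 → Apr 1, 2178 (219 left).
Apr has 30 days: +30 → May 1, 2178 (189 left).
May has 31 days: +31 → Jun 1, 2178 (158 left).
Jun has 30 days: +30 → Jul 1, 2178 (128 left).
Jul has 31 days: +31 → Aug 1, 2178 (97 left).
Aug has 31 days: +31 → Sep 1, 2178 (66 left).
Sep has 30 days: +30 → Oct 1, 2178 (36 left).
Oct has 31 days: +31 → Nov 1, 2178 (5 left).
+5 → Nov 6, 2178.

November 6, 2178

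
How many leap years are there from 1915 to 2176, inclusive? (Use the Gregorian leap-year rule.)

65

Multiples of 4 in [1915,2176]: 66.
Of those, multiples of 100: 2 (not leap unless ÷400).
Multiples of 400: 1.
Leap years = 66 − 2 + 1 = 65.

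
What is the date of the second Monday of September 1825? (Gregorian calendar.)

September 1, 1825 is a Thursday.
The first Monday is therefore September 5 (4 days later).
The second Monday is 5 + 1×7 = September 12.

September 12, 1825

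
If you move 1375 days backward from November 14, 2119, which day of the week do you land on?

First find the weekday of Nov 14, 2119. Doomsday rule: the anchor day for the 2100s is Sunday. For year 19: 19÷12 = 1 r 7, and 7÷4 = 1, so 1+7+1 = 9.
Sunday + 9 ≡ Tuesday — that's 2119's doomsday.
In November the doomsday date is Nov 7.
Nov 14 is 7 days after Nov 7; 7 mod 7 = 0, so Tuesday + 0 = Tuesday.
1375 mod 7 = 3, so 1375 days before a Tuesday is Tuesday − 3 = Saturday.

Saturday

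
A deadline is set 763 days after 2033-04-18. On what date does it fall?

+365 (one year) → Apr 18, 2034 (398 left).
Apr has 30 days: +13 → May 1, 2034 (385 left).
May has 31 days: +31 → Jun 1, 2034 (354 left).
Jun has 30 days: +30 → Jul 1, 2034 (324 left).
Jul has 31 days: +31 → Aug 1, 2034 (293 left).
Aug has 31 days: +31 → Sep 1, 2034 (262 left).
Sep has 30 days: +30 → Oct 1, 2034 (232 left).
Oct has 31 days: +31 → Nov 1, 2034 (201 left).
Nov has 30 days: +30 → Dec 1, 2034 (171 left).
Dec has 31 days: +31 → Jan 1, 2035 (140 left).
Jan has 31 days: +31 → Feb 1, 2035 (109 left).
Feb has 28 days: +28 → Mar 1, 2035 (81 left).
Mar has 31 days: +31 → Apr 1, 2035 (50 left).
Apr has 30 days: +30 → May 1, 2035 (20 left).
+20 → May 21, 2035.

May 21, 2035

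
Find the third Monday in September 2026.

September 21, 2026

September 1, 2026 is a Tuesday.
The first Monday is therefore September 7 (6 days later).
The third Monday is 7 + 2×7 = September 21.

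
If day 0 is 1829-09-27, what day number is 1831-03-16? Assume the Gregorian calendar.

535

Sep 27, 1829 → Sep 27, 1830: 365 days.
Sep 27, 1830 → Oct 27, 1830: 30 days (September has 30).
Oct 27, 1830 → Nov 27, 1830: 31 days (October has 31).
Nov 27, 1830 → Dec 27, 1830: 30 days (November has 30).
Dec 27, 1830 → Jan 27, 1831: 31 days (December has 31).
Jan 27, 1831 → Feb 27, 1831: 31 days (January has 31).
Feb 27, 1831 → Mar 16, 1831: 17 days.
Total: 535 days.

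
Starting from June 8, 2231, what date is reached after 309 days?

April 12, 2232

Jun has 30 days: +23 → Jul 1, 2231 (286 left).
Jul has 31 days: +31 → Aug 1, 2231 (255 left).
Aug has 31 days: +31 → Sep 1, 2231 (224 left).
Sep has 30 days: +30 → Oct 1, 2231 (194 left).
Oct has 31 days: +31 → Nov 1, 2231 (163 left).
Nov has 30 days: +30 → Dec 1, 2231 (133 left).
Dec has 31 days: +31 → Jan 1, 2232 (102 left).
Jan has 31 days: +31 → Feb 1, 2232 (71 left).
Feb has 29 days: +29 → Mar 1, 2232 (42 left).
Mar has 31 days: +31 → Apr 1, 2232 (11 left).
+11 → Apr 12, 2232.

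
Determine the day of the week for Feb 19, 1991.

Tuesday

January 1, 1991 is a Tuesday.
Jan 1, 1991 → Feb 1, 1991: 31 days (January has 31).
Feb 1, 1991 → Feb 19, 1991: 18 days.
Total: 49 days.
49 mod 7 = 0, so Tuesday + 0 = Tuesday.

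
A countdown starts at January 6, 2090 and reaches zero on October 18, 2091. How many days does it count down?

650

Jan 6, 2090 → Jan 6, 2091: 365 days.
Jan 6, 2091 → Feb 6, 2091: 31 days (January has 31).
Feb 6, 2091 → Mar 6, 2091: 28 days (February has 28).
Mar 6, 2091 → Apr 6, 2091: 31 days (March has 31).
Apr 6, 2091 → May 6, 2091: 30 days (April has 30).
May 6, 2091 → Jun 6, 2091: 31 days (May has 31).
Jun 6, 2091 → Jul 6, 2091: 30 days (June has 30).
Jul 6, 2091 → Aug 6, 2091: 31 days (July has 31).
Aug 6, 2091 → Sep 6, 2091: 31 days (August has 31).
Sep 6, 2091 → Oct 6, 2091: 30 days (September has 30).
Oct 6, 2091 → Oct 18, 2091: 12 days.
Total: 650 days.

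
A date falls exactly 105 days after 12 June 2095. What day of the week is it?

Sunday

Jun 12, 2095 is a Sunday.
105 mod 7 = 0, so 105 days after a Sunday is Sunday + 0 = Sunday.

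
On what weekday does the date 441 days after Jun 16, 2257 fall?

Tuesday

Jun 16, 2257 is a Tuesday.
441 mod 7 = 0, so 441 days after a Tuesday is Tuesday + 0 = Tuesday.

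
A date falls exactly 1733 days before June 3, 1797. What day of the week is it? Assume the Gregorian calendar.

Tuesday

Jun 3, 1797 is a Saturday.
1733 mod 7 = 4, so 1733 days before a Saturday is Saturday − 4 = Tuesday.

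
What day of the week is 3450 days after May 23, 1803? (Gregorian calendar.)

First find the weekday of May 23, 1803. Doomsday rule: the anchor day for the 1800s is Friday. For year 03: 3÷12 = 0 r 3, and 3÷4 = 0, so 0+3+0 = 3.
Friday + 3 ≡ Monday — that's 1803's doomsday.
In May the doomsday date is May 9.
May 23 is 14 days after May 9; 14 mod 7 = 0, so Monday + 0 = Monday.
3450 mod 7 = 6, so 3450 days after a Monday is Monday + 6 = Sunday.

Sunday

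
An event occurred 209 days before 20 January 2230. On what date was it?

−20 → Dec 31, 2229 (end of Dec, 31 days; 189 left).
−31 → Nov 30, 2229 (end of Nov, 30 days; 158 left).
−30 → Oct 31, 2229 (end of Oct, 31 days; 128 left).
−31 → Sep 30, 2229 (end of Sep, 30 days; 97 left).
−30 → Aug 31, 2229 (end of Aug, 31 days; 67 left).
−31 → Jul 31, 2229 (end of Jul, 31 days; 36 left).
−31 → Jun 30, 2229 (end of Jun, 30 days; 5 left).
−5 → Jun 25, 2229.

June 25, 2229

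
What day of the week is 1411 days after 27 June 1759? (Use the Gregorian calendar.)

Sunday

Jun 27, 1759 is a Wednesday.
1411 mod 7 = 4, so 1411 days after a Wednesday is Wednesday + 4 = Sunday.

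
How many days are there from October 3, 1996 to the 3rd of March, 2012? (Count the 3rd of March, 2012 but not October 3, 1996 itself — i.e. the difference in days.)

5630

Oct 3, 1996 → Oct 3, 1997: 365 days.
Oct 3, 1997 → Oct 3, 1998: 365 days.
Oct 3, 1998 → Oct 3, 1999: 365 days.
Oct 3, 1999 → Oct 3, 2000: 366 days (Feb 29, 2000 is in that span).
Oct 3, 2000 → Oct 3, 2001: 365 days.
Oct 3, 2001 → Oct 3, 2002: 365 days.
Oct 3, 2002 → Oct 3, 2003: 365 days.
Oct 3, 2003 → Oct 3, 2004: 366 days (Feb 29, 2004 is in that span).
Oct 3, 2004 → Oct 3, 2005: 365 days.
Oct 3, 2005 → Oct 3, 2006: 365 days.
Oct 3, 2006 → Oct 3, 2007: 365 days.
Oct 3, 2007 → Oct 3, 2008: 366 days (Feb 29, 2008 is in that span).
Oct 3, 2008 → Oct 3, 2009: 365 days.
Oct 3, 2009 → Oct 3, 2010: 365 days.
Oct 3, 2010 → Oct 3, 2011: 365 days.
Oct 3, 2011 → Nov 3, 2011: 31 days (October has 31).
Nov 3, 2011 → Dec 3, 2011: 30 days (November has 30).
Dec 3, 2011 → Jan 3, 2012: 31 days (December has 31).
Jan 3, 2012 → Feb 3, 2012: 31 days (January has 31).
Feb 3, 2012 → Mar 3, 2012: 29 days.
Total: 5630 days.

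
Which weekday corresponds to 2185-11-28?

Monday

Doomsday rule: the anchor day for the 2100s is Sunday. For year 85: 85÷12 = 7 r 1, and 1÷4 = 0, so 7+1+0 = 8.
Sunday + 8 ≡ Monday — that's 2185's doomsday.
In November the doomsday date is Nov 7.
Nov 28 is 21 days after Nov 7; 21 mod 7 = 0, so Monday + 0 = Monday.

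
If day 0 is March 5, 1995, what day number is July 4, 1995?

Mar 5, 1995 → Apr 5, 1995: 31 days (March has 31).
Apr 5, 1995 → May 5, 1995: 30 days (April has 30).
May 5, 1995 → Jun 5, 1995: 31 days (May has 31).
Jun 5, 1995 → Jul 4, 1995: 29 days.
Total: 121 days.

121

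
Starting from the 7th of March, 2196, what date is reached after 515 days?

+365 (one year) → Mar 7, 2197 (150 left).
Mar has 31 days: +25 → Apr 1, 2197 (125 left).
Apr has 30 days: +30 → May 1, 2197 (95 left).
May has 31 days: +31 → Jun 1, 2197 (64 left).
Jun has 30 days: +30 → Jul 1, 2197 (34 left).
Jul has 31 days: +31 → Aug 1, 2197 (3 left).
+3 → Aug 4, 2197.

August 4, 2197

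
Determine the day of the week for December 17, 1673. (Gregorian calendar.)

Sunday

Doomsday rule: the anchor day for the 1600s is Tuesday. For year 73: 73÷12 = 6 r 1, and 1÷4 = 0, so 6+1+0 = 7.
Tuesday + 7 ≡ Tuesday — that's 1673's doomsday.
In December the doomsday date is Dec 12.
Dec 17 is 5 days after Dec 12; 5 mod 7 = 5, so Tuesday + 5 = Sunday.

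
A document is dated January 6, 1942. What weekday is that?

Tuesday

January 1, 1942 is a Thursday.
Jan 1, 1942 → Jan 6, 1942: 5 days.
Total: 5 days.
5 mod 7 = 5, so Thursday + 5 = Tuesday.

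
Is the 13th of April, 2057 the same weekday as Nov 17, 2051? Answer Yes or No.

Yes

From Nov 17, 2051 to Apr 13, 2057 is 1974 days.
1974 mod 7 = 0, so they are the same weekday.
(Nov 17, 2051 is a Friday; Apr 13, 2057 is a Friday.)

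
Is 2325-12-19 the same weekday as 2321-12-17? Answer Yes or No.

Yes

From Dec 17, 2321 to Dec 19, 2325 is 1463 days.
1463 mod 7 = 0, so they are the same weekday.
(Dec 17, 2321 is a Saturday; Dec 19, 2325 is a Saturday.)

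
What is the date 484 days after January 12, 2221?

May 11, 2222

+365 (one year) → Jan 12, 2222 (119 left).
Jan has 31 days: +20 → Feb 1, 2222 (99 left).
Feb has 28 days: +28 → Mar 1, 2222 (71 left).
Mar has 31 days: +31 → Apr 1, 2222 (40 left).
Apr has 30 days: +30 → May 1, 2222 (10 left).
+10 → May 11, 2222.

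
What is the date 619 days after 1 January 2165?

+365 (one year) → Jan 1, 2166 (254 left).
Jan has 31 days: +31 → Feb 1, 2166 (223 left).
Feb has 28 days: +28 → Mar 1, 2166 (195 left).
Mar has 31 days: +31 → Apr 1, 2166 (164 left).
Apr has 30 days: +30 → May 1, 2166 (134 left).
May has 31 days: +31 → Jun 1, 2166 (103 left).
Jun has 30 days: +30 → Jul 1, 2166 (73 left).
Jul has 31 days: +31 → Aug 1, 2166 (42 left).
Aug has 31 days: +31 → Sep 1, 2166 (11 left).
+11 → Sep 12, 2166.

September 12, 2166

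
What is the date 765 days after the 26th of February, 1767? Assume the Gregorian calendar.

April 1, 1769

+365 (one year) → Feb 26, 1768 (400 left).
Feb has 29 days: +4 → Mar 1, 1768 (396 left).
Mar has 31 days: +31 → Apr 1, 1768 (365 left).
Apr has 30 days: +30 → May 1, 1768 (335 left).
May has 31 days: +31 → Jun 1, 1768 (304 left).
Jun has 30 days: +30 → Jul 1, 1768 (274 left).
Jul has 31 days: +31 → Aug 1, 1768 (243 left).
Aug has 31 days: +31 → Sep 1, 1768 (212 left).
Sep has 30 days: +30 → Oct 1, 1768 (182 left).
Oct has 31 days: +31 → Nov 1, 1768 (151 left).
Nov has 30 days: +30 → Dec 1, 1768 (121 left).
Dec has 31 days: +31 → Jan 1, 1769 (90 left).
Jan has 31 days: +31 → Feb 1, 1769 (59 left).
Feb has 28 days: +28 → Mar 1, 1769 (31 left).
Mar has 31 days: +31 → Apr 1, 1769 (0 left).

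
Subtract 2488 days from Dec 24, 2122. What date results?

March 2, 2116

−365 (one year) → Dec 24, 2121 (2123 left).
−365 (one year) → Dec 24, 2120 (1758 left).
−366 (one year; includes Feb 29, 2120) → Dec 24, 2119 (1392 left).
−365 (one year) → Dec 24, 2118 (1027 left).
−365 (one year) → Dec 24, 2117 (662 left).
−365 (one year) → Dec 24, 2116 (297 left).
−24 → Nov 30, 2116 (end of Nov, 30 days; 273 left).
−30 → Oct 31, 2116 (end of Oct, 31 days; 243 left).
−31 → Sep 30, 2116 (end of Sep, 30 days; 212 left).
−30 → Aug 31, 2116 (end of Aug, 31 days; 182 left).
−31 → Jul 31, 2116 (end of Jul, 31 days; 151 left).
−31 → Jun 30, 2116 (end of Jun, 30 days; 120 left).
−30 → May 31, 2116 (end of May, 31 days; 90 left).
−31 → Apr 30, 2116 (end of Apr, 30 days; 59 left).
−30 → Mar 31, 2116 (end of Mar, 31 days; 29 left).
−29 → Mar 2, 2116.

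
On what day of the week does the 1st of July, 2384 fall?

Sunday

Doomsday rule: the anchor day for the 2300s is Wednesday. For year 84: 84÷12 = 7 r 0, and 0÷4 = 0, so 7+0+0 = 7.
Wednesday + 7 ≡ Wednesday — that's 2384's doomsday.
In July the doomsday date is Jul 11.
Jul 1 is 10 days before Jul 11; 10 mod 7 = 3, so Wednesday − 3 = Sunday.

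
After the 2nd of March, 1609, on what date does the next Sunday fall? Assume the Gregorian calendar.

Mar 2, 1609 is a Monday.
From Monday to the next Sunday is 6 days.
Mar 2, 1609 + 6 = Mar 8, 1609.

March 8, 1609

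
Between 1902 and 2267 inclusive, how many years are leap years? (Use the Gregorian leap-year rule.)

Multiples of 4 in [1902,2267]: 91.
Of those, multiples of 100: 3 (not leap unless ÷400).
Multiples of 400: 1.
Leap years = 91 − 3 + 1 = 89.

89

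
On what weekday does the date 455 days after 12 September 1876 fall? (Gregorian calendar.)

Tuesday

First find the weekday of Sep 12, 1876. Doomsday rule: the anchor day for the 1800s is Friday. For year 76: 76÷12 = 6 r 4, and 4÷4 = 1, so 6+4+1 = 11.
Friday + 11 ≡ Tuesday — that's 1876's doomsday.
In September the doomsday date is Sep 5.
Sep 12 is 7 days after Sep 5; 7 mod 7 = 0, so Tuesday + 0 = Tuesday.
455 mod 7 = 0, so 455 days after a Tuesday is Tuesday + 0 = Tuesday.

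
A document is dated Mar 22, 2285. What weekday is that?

Doomsday rule: the anchor day for the 2200s is Friday. For year 85: 85÷12 = 7 r 1, and 1÷4 = 0, so 7+1+0 = 8.
Friday + 8 ≡ Saturday — that's 2285's doomsday.
In March the doomsday date is Mar 14.
Mar 22 is 8 days after Mar 14; 8 mod 7 = 1, so Saturday + 1 = Sunday.

Sunday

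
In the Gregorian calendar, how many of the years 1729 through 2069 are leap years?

83

Multiples of 4 in [1729,2069]: 85.
Of those, multiples of 100: 3 (not leap unless ÷400).
Multiples of 400: 1.
Leap years = 85 − 3 + 1 = 83.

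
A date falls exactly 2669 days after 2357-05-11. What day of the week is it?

First find the weekday of May 11, 2357. Doomsday rule: the anchor day for the 2300s is Wednesday. For year 57: 57÷12 = 4 r 9, and 9÷4 = 2, so 4+9+2 = 15.
Wednesday + 15 ≡ Thursday — that's 2357's doomsday.
In May the doomsday date is May 9.
May 11 is 2 days after May 9; 2 mod 7 = 2, so Thursday + 2 = Saturday.
2669 mod 7 = 2, so 2669 days after a Saturday is Saturday + 2 = Monday.

Monday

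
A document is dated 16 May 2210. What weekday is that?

Wednesday

Doomsday rule: the anchor day for the 2200s is Friday. For year 10: 10÷12 = 0 r 10, and 10÷4 = 2, so 0+10+2 = 12.
Friday + 12 ≡ Wednesday — that's 2210's doomsday.
In May the doomsday date is May 9.
May 16 is 7 days after May 9; 7 mod 7 = 0, so Wednesday + 0 = Wednesday.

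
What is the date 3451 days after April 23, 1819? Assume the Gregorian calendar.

October 3, 1828

+366 (one year; includes Feb 29, 1820) → Apr 23, 1820 (3085 left).
+365 (one year) → Apr 23, 1821 (2720 left).
+365 (one year) → Apr 23, 1822 (2355 left).
+365 (one year) → Apr 23, 1823 (1990 left).
+366 (one year; includes Feb 29, 1824) → Apr 23, 1824 (1624 left).
+365 (one year) → Apr 23, 1825 (1259 left).
+365 (one year) → Apr 23, 1826 (894 left).
+365 (one year) → Apr 23, 1827 (529 left).
+366 (one year; includes Feb 29, 1828) → Apr 23, 1828 (163 left).
Apr has 30 days: +8 → May 1, 1828 (155 left).
May has 31 days: +31 → Jun 1, 1828 (124 left).
Jun has 30 days: +30 → Jul 1, 1828 (94 left).
Jul has 31 days: +31 → Aug 1, 1828 (63 left).
Aug has 31 days: +31 → Sep 1, 1828 (32 left).
Sep has 30 days: +30 → Oct 1, 1828 (2 left).
+2 → Oct 3, 1828.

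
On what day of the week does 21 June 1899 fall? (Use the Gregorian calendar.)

Doomsday rule: the anchor day for the 1800s is Friday. For year 99: 99÷12 = 8 r 3, and 3÷4 = 0, so 8+3+0 = 11.
Friday + 11 ≡ Tuesday — that's 1899's doomsday.
In June the doomsday date is Jun 6.
Jun 21 is 15 days after Jun 6; 15 mod 7 = 1, so Tuesday + 1 = Wednesday.

Wednesday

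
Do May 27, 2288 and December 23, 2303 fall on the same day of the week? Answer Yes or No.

From May 27, 2288 to Dec 23, 2303 is 5687 days.
5687 mod 7 = 3, so they are different weekdays.
(May 27, 2288 is a Sunday; Dec 23, 2303 is a Wednesday.)

No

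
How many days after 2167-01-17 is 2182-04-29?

Jan 17, 2167 → Jan 17, 2168: 365 days.
Jan 17, 2168 → Jan 17, 2169: 366 days (Feb 29, 2168 is in that span).
Jan 17, 2169 → Jan 17, 2170: 365 days.
Jan 17, 2170 → Jan 17, 2171: 365 days.
Jan 17, 2171 → Jan 17, 2172: 365 days.
Jan 17, 2172 → Jan 17, 2173: 366 days (Feb 29, 2172 is in that span).
Jan 17, 2173 → Jan 17, 2174: 365 days.
Jan 17, 2174 → Jan 17, 2175: 365 days.
Jan 17, 2175 → Jan 17, 2176: 365 days.
Jan 17, 2176 → Jan 17, 2177: 366 days (Feb 29, 2176 is in that span).
Jan 17, 2177 → Jan 17, 2178: 365 days.
Jan 17, 2178 → Jan 17, 2179: 365 days.
Jan 17, 2179 → Jan 17, 2180: 365 days.
Jan 17, 2180 → Jan 17, 2181: 366 days (Feb 29, 2180 is in that span).
Jan 17, 2181 → Jan 17, 2182: 365 days.
Jan 17, 2182 → Feb 17, 2182: 31 days (January has 31).
Feb 17, 2182 → Mar 17, 2182: 28 days (February has 28).
Mar 17, 2182 → Apr 17, 2182: 31 days (March has 31).
Apr 17, 2182 → Apr 29, 2182: 12 days.
Total: 5581 days.

5581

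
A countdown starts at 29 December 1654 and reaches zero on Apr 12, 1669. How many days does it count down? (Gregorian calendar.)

5218

Dec 29, 1654 → Dec 29, 1655: 365 days.
Dec 29, 1655 → Dec 29, 1656: 366 days (Feb 29, 1656 is in that span).
Dec 29, 1656 → Dec 29, 1657: 365 days.
Dec 29, 1657 → Dec 29, 1658: 365 days.
Dec 29, 1658 → Dec 29, 1659: 365 days.
Dec 29, 1659 → Dec 29, 1660: 366 days (Feb 29, 1660 is in that span).
Dec 29, 1660 → Dec 29, 1661: 365 days.
Dec 29, 1661 → Dec 29, 1662: 365 days.
Dec 29, 1662 → Dec 29, 1663: 365 days.
Dec 29, 1663 → Dec 29, 1664: 366 days (Feb 29, 1664 is in that span).
Dec 29, 1664 → Dec 29, 1665: 365 days.
Dec 29, 1665 → Dec 29, 1666: 365 days.
Dec 29, 1666 → Dec 29, 1667: 365 days.
Dec 29, 1667 → Dec 29, 1668: 366 days (Feb 29, 1668 is in that span).
Dec 29, 1668 → Jan 29, 1669: 31 days (December has 31).
Jan 29, 1669 → Feb 28, 1669: 30 days (January has 31).
Feb 28, 1669 → Mar 28, 1669: 28 days (February has 28).
Mar 28, 1669 → Apr 12, 1669: 15 days.
Total: 5218 days.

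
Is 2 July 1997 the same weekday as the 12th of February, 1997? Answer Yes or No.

From Feb 12, 1997 to Jul 2, 1997 is 140 days.
140 mod 7 = 0, so they are the same weekday.
(Feb 12, 1997 is a Wednesday; Jul 2, 1997 is a Wednesday.)

Yes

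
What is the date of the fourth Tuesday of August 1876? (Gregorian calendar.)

August 22, 1876

August 1, 1876 is a Tuesday.
The first Tuesday is therefore August 1 (same day).
The fourth Tuesday is 1 + 3×7 = August 22.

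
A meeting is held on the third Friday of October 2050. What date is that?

October 21, 2050

October 1, 2050 is a Saturday.
The first Friday is therefore October 7 (6 days later).
The third Friday is 7 + 2×7 = October 21.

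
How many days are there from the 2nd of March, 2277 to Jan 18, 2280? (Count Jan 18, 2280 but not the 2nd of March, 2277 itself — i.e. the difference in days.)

Mar 2, 2277 → Mar 2, 2278: 365 days.
Mar 2, 2278 → Mar 2, 2279: 365 days.
Mar 2, 2279 → Apr 2, 2279: 31 days (March has 31).
Apr 2, 2279 → May 2, 2279: 30 days (April has 30).
May 2, 2279 → Jun 2, 2279: 31 days (May has 31).
Jun 2, 2279 → Jul 2, 2279: 30 days (June has 30).
Jul 2, 2279 → Aug 2, 2279: 31 days (July has 31).
Aug 2, 2279 → Sep 2, 2279: 31 days (August has 31).
Sep 2, 2279 → Oct 2, 2279: 30 days (September has 30).
Oct 2, 2279 → Nov 2, 2279: 31 days (October has 31).
Nov 2, 2279 → Dec 2, 2279: 30 days (November has 30).
Dec 2, 2279 → Jan 2, 2280: 31 days (December has 31).
Jan 2, 2280 → Jan 18, 2280: 16 days.
Total: 1052 days.

1052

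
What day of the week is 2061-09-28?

Wednesday

Doomsday rule: the anchor day for the 2000s is Tuesday. For year 61: 61÷12 = 5 r 1, and 1÷4 = 0, so 5+1+0 = 6.
Tuesday + 6 ≡ Monday — that's 2061's doomsday.
In September the doomsday date is Sep 5.
Sep 28 is 23 days after Sep 5; 23 mod 7 = 2, so Monday + 2 = Wednesday.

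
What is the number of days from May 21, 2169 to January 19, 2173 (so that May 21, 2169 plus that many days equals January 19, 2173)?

1339

May 21, 2169 → May 21, 2170: 365 days.
May 21, 2170 → May 21, 2171: 365 days.
May 21, 2171 → May 21, 2172: 366 days (Feb 29, 2172 is in that span).
May 21, 2172 → Jun 21, 2172: 31 days (May has 31).
Jun 21, 2172 → Jul 21, 2172: 30 days (June has 30).
Jul 21, 2172 → Aug 21, 2172: 31 days (July has 31).
Aug 21, 2172 → Sep 21, 2172: 31 days (August has 31).
Sep 21, 2172 → Oct 21, 2172: 30 days (September has 30).
Oct 21, 2172 → Nov 21, 2172: 31 days (October has 31).
Nov 21, 2172 → Dec 21, 2172: 30 days (November has 30).
Dec 21, 2172 → Jan 19, 2173: 29 days.
Total: 1339 days.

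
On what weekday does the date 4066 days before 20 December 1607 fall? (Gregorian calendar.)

Friday

First find the weekday of Dec 20, 1607. Doomsday rule: the anchor day for the 1600s is Tuesday. For year 07: 7÷12 = 0 r 7, and 7÷4 = 1, so 0+7+1 = 8.
Tuesday + 8 ≡ Wednesday — that's 1607's doomsday.
In December the doomsday date is Dec 12.
Dec 20 is 8 days after Dec 12; 8 mod 7 = 1, so Wednesday + 1 = Thursday.
4066 mod 7 = 6, so 4066 days before a Thursday is Thursday − 6 = Friday.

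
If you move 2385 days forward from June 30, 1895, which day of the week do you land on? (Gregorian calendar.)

Jun 30, 1895 is a Sunday.
2385 mod 7 = 5, so 2385 days after a Sunday is Sunday + 5 = Friday.

Friday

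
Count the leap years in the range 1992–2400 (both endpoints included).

100

Multiples of 4 in [1992,2400]: 103.
Of those, multiples of 100: 5 (not leap unless ÷400).
Multiples of 400: 2.
Leap years = 103 − 5 + 2 = 100.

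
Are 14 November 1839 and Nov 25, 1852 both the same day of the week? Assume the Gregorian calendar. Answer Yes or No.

From Nov 14, 1839 to Nov 25, 1852 is 4760 days.
4760 mod 7 = 0, so they are the same weekday.
(Nov 14, 1839 is a Thursday; Nov 25, 1852 is a Thursday.)

Yes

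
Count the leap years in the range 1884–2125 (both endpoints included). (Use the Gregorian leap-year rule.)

Multiples of 4 in [1884,2125]: 61.
Of those, multiples of 100: 3 (not leap unless ÷400).
Multiples of 400: 1.
Leap years = 61 − 3 + 1 = 59.

59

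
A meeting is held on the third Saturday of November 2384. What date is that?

November 17, 2384

November 1, 2384 is a Thursday.
The first Saturday is therefore November 3 (2 days later).
The third Saturday is 3 + 2×7 = November 17.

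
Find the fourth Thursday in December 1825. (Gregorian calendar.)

December 1, 1825 is a Thursday.
The first Thursday is therefore December 1 (same day).
The fourth Thursday is 1 + 3×7 = December 22.

December 22, 1825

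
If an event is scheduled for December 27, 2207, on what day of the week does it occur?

Doomsday rule: the anchor day for the 2200s is Friday. For year 07: 7÷12 = 0 r 7, and 7÷4 = 1, so 0+7+1 = 8.
Friday + 8 ≡ Saturday — that's 2207's doomsday.
In December the doomsday date is Dec 12.
Dec 27 is 15 days after Dec 12; 15 mod 7 = 1, so Saturday + 1 = Sunday.

Sunday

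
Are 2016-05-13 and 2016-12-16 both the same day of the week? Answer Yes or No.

From May 13, 2016 to Dec 16, 2016 is 217 days.
217 mod 7 = 0, so they are the same weekday.
(May 13, 2016 is a Friday; Dec 16, 2016 is a Friday.)

Yes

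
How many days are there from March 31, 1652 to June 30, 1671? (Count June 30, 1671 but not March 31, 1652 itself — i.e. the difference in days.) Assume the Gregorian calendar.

Mar 31, 1652 → Mar 31, 1653: 365 days.
Mar 31, 1653 → Mar 31, 1654: 365 days.
Mar 31, 1654 → Mar 31, 1655: 365 days.
Mar 31, 1655 → Mar 31, 1656: 366 days (Feb 29, 1656 is in that span).
Mar 31, 1656 → Mar 31, 1657: 365 days.
Mar 31, 1657 → Mar 31, 1658: 365 days.
Mar 31, 1658 → Mar 31, 1659: 365 days.
Mar 31, 1659 → Mar 31, 1660: 366 days (Feb 29, 1660 is in that span).
Mar 31, 1660 → Mar 31, 1661: 365 days.
Mar 31, 1661 → Mar 31, 1662: 365 days.
Mar 31, 1662 → Mar 31, 1663: 365 days.
Mar 31, 1663 → Mar 31, 1664: 366 days (Feb 29, 1664 is in that span).
Mar 31, 1664 → Mar 31, 1665: 365 days.
Mar 31, 1665 → Mar 31, 1666: 365 days.
Mar 31, 1666 → Mar 31, 1667: 365 days.
Mar 31, 1667 → Mar 31, 1668: 366 days (Feb 29, 1668 is in that span).
Mar 31, 1668 → Mar 31, 1669: 365 days.
Mar 31, 1669 → Mar 31, 1670: 365 days.
Mar 31, 1670 → Mar 31, 1671: 365 days.
Mar 31, 1671 → Apr 30, 1671: 30 days (March has 31).
Apr 30, 1671 → May 30, 1671: 30 days (April has 30).
May 30, 1671 → Jun 30, 1671: 31 days.
Total: 7030 days.

7030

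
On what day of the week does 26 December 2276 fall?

Doomsday rule: the anchor day for the 2200s is Friday. For year 76: 76÷12 = 6 r 4, and 4÷4 = 1, so 6+4+1 = 11.
Friday + 11 ≡ Tuesday — that's 2276's doomsday.
In December the doomsday date is Dec 12.
Dec 26 is 14 days after Dec 12; 14 mod 7 = 0, so Tuesday + 0 = Tuesday.

Tuesday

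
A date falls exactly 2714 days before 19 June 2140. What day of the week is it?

Jun 19, 2140 is a Sunday.
2714 mod 7 = 5, so 2714 days before a Sunday is Sunday − 5 = Tuesday.

Tuesday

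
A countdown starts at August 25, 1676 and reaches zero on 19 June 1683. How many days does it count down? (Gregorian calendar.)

2489

Aug 25, 1676 → Aug 25, 1677: 365 days.
Aug 25, 1677 → Aug 25, 1678: 365 days.
Aug 25, 1678 → Aug 25, 1679: 365 days.
Aug 25, 1679 → Aug 25, 1680: 366 days (Feb 29, 1680 is in that span).
Aug 25, 1680 → Aug 25, 1681: 365 days.
Aug 25, 1681 → Aug 25, 1682: 365 days.
Aug 25, 1682 → Sep 25, 1682: 31 days (August has 31).
Sep 25, 1682 → Oct 25, 1682: 30 days (September has 30).
Oct 25, 1682 → Nov 25, 1682: 31 days (October has 31).
Nov 25, 1682 → Dec 25, 1682: 30 days (November has 30).
Dec 25, 1682 → Jan 25, 1683: 31 days (December has 31).
Jan 25, 1683 → Feb 25, 1683: 31 days (January has 31).
Feb 25, 1683 → Mar 25, 1683: 28 days (February has 28).
Mar 25, 1683 → Apr 25, 1683: 31 days (March has 31).
Apr 25, 1683 → May 25, 1683: 30 days (April has 30).
May 25, 1683 → Jun 19, 1683: 25 days.
Total: 2489 days.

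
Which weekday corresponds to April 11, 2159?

Wednesday

Doomsday rule: the anchor day for the 2100s is Sunday. For year 59: 59÷12 = 4 r 11, and 11÷4 = 2, so 4+11+2 = 17.
Sunday + 17 ≡ Wednesday — that's 2159's doomsday.
In April the doomsday date is Apr 4.
Apr 11 is 7 days after Apr 4; 7 mod 7 = 0, so Wednesday + 0 = Wednesday.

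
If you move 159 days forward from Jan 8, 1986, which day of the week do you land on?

Monday

First find the weekday of Jan 8, 1986. Doomsday rule: the anchor day for the 1900s is Wednesday. For year 86: 86÷12 = 7 r 2, and 2÷4 = 0, so 7+2+0 = 9.
Wednesday + 9 ≡ Friday — that's 1986's doomsday.
In January the doomsday date is Jan 3 (1986 is not a leap year).
Jan 8 is 5 days after Jan 3; 5 mod 7 = 5, so Friday + 5 = Wednesday.
159 mod 7 = 5, so 159 days after a Wednesday is Wednesday + 5 = Monday.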